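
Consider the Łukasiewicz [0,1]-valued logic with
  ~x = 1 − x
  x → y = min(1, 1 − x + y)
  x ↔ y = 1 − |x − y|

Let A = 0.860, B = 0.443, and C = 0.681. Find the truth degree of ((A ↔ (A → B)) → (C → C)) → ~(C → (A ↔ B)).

A → B = min(1, 1 − 0.860 + 0.443) = min(1, 0.583) = 0.583
A ↔ (A → B) = 1 − |0.860 − 0.583| = 1 − 0.277 = 0.723
C → C = min(1, 1 − 0.681 + 0.681) = min(1, 1.000) = 1.000
(A ↔ (A → B)) → (C → C) = min(1, 1 − 0.723 + 1.000) = min(1, 1.277) = 1.000
A ↔ B = 1 − |0.860 − 0.443| = 1 − 0.417 = 0.583
C → (A ↔ B) = min(1, 1 − 0.681 + 0.583) = min(1, 0.902) = 0.902
~(C → (A ↔ B)) = 1 − 0.902 = 0.098
((A ↔ (A → B)) → (C → C)) → ~(C → (A ↔ B)) = min(1, 1 − 1.000 + 0.098) = min(1, 0.098) = 0.098

0.098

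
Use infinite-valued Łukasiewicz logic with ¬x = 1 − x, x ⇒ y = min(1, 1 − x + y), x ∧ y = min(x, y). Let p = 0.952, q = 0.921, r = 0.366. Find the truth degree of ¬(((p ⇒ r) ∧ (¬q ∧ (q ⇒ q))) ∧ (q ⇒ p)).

0.921

p ⇒ r = min(1, 1 − 0.952 + 0.366) = min(1, 0.414) = 0.414
¬q = 1 − 0.921 = 0.079
q ⇒ q = min(1, 1 − 0.921 + 0.921) = min(1, 1.000) = 1.000
¬q ∧ (q ⇒ q) = min(0.079, 1.000) = 0.079
(p ⇒ r) ∧ (¬q ∧ (q ⇒ q)) = min(0.414, 0.079) = 0.079
q ⇒ p = min(1, 1 − 0.921 + 0.952) = min(1, 1.031) = 1.000
((p ⇒ r) ∧ (¬q ∧ (q ⇒ q))) ∧ (q ⇒ p) = min(0.079, 1.000) = 0.079
¬(((p ⇒ r) ∧ (¬q ∧ (q ⇒ q))) ∧ (q ⇒ p)) = 1 − 0.079 = 0.921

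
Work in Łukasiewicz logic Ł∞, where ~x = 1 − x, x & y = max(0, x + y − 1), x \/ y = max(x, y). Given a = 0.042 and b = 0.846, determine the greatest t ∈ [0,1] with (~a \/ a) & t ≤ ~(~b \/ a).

0.888

~a = 1 − 0.042 = 0.958
~a \/ a = max(0.958, 0.042) = 0.958
So the left factor is ~a \/ a = 0.958.
~b = 1 − 0.846 = 0.154
~b \/ a = max(0.154, 0.042) = 0.154
~(~b \/ a) = 1 − 0.154 = 0.846
So the right-hand bound is ~(~b \/ a) = 0.846.
The residuum of the Łukasiewicz t-norm gives the supremum: min(1, 1 − 0.958 + 0.846).
1 − 0.958 + 0.846 = 0.888, so t = min(1, 0.888) = 0.888.
Check: 0.958 & 0.888 = max(0, 0.846) = 0.846 ≤ 0.846.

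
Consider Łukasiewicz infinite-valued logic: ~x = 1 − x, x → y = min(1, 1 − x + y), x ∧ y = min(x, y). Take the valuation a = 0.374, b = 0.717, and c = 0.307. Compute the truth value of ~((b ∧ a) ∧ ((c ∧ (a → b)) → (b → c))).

0.626

b ∧ a = min(0.717, 0.374) = 0.374
a → b = min(1, 1 − 0.374 + 0.717) = min(1, 1.343) = 1.000
c ∧ (a → b) = min(0.307, 1.000) = 0.307
b → c = min(1, 1 − 0.717 + 0.307) = min(1, 0.590) = 0.590
(c ∧ (a → b)) → (b → c) = min(1, 1 − 0.307 + 0.590) = min(1, 1.283) = 1.000
(b ∧ a) ∧ ((c ∧ (a → b)) → (b → c)) = min(0.374, 1.000) = 0.374
~((b ∧ a) ∧ ((c ∧ (a → b)) → (b → c))) = 1 − 0.374 = 0.626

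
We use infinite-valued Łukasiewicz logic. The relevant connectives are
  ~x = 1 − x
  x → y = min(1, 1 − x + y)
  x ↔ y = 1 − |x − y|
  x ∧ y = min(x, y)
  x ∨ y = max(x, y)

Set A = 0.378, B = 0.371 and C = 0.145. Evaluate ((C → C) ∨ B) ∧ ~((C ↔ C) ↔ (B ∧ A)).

0.629

C → C = min(1, 1 − 0.145 + 0.145) = min(1, 1.000) = 1.000
(C → C) ∨ B = max(1.000, 0.371) = 1.000
C ↔ C = 1 − |0.145 − 0.145| = 1 − 0.000 = 1.000
B ∧ A = min(0.371, 0.378) = 0.371
(C ↔ C) ↔ (B ∧ A) = 1 − |1.000 − 0.371| = 1 − 0.629 = 0.371
~((C ↔ C) ↔ (B ∧ A)) = 1 − 0.371 = 0.629
((C → C) ∨ B) ∧ ~((C ↔ C) ↔ (B ∧ A)) = min(1.000, 0.629) = 0.629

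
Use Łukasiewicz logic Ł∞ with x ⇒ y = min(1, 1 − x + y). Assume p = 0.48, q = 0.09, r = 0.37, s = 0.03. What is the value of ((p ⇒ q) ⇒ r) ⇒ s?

p ⇒ q = min(1, 1 − 0.48 + 0.09) = min(1, 0.61) = 0.61
(p ⇒ q) ⇒ r = min(1, 1 − 0.61 + 0.37) = min(1, 0.76) = 0.76
((p ⇒ q) ⇒ r) ⇒ s = min(1, 1 − 0.76 + 0.03) = min(1, 0.27) = 0.27

0.27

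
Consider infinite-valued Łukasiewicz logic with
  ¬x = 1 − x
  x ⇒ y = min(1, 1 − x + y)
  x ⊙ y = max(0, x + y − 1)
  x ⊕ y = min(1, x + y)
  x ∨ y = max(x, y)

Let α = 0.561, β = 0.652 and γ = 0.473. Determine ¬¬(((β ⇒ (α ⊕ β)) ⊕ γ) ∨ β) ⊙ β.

α ⊕ β = min(1, 0.561 + 0.652) = min(1, 1.213) = 1.000
β ⇒ (α ⊕ β) = min(1, 1 − 0.652 + 1.000) = min(1, 1.348) = 1.000
(β ⇒ (α ⊕ β)) ⊕ γ = min(1, 1.000 + 0.473) = min(1, 1.473) = 1.000
((β ⇒ (α ⊕ β)) ⊕ γ) ∨ β = max(1.000, 0.652) = 1.000
¬(((β ⇒ (α ⊕ β)) ⊕ γ) ∨ β) = 1 − 1.000 = 0.000
¬¬(((β ⇒ (α ⊕ β)) ⊕ γ) ∨ β) = 1 − 0.000 = 1.000
¬¬(((β ⇒ (α ⊕ β)) ⊕ γ) ∨ β) ⊙ β = max(0, 1.000 + 0.652 − 1) = max(0, 0.652) = 0.652

0.652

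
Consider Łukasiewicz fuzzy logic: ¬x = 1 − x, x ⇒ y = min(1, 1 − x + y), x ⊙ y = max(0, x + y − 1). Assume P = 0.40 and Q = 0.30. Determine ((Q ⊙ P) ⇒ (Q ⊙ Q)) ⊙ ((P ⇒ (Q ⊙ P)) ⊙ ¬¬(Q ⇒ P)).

0.60

Q ⊙ P = max(0, 0.30 + 0.40 − 1) = max(0, -0.30) = 0.00
Q ⊙ Q = max(0, 0.30 + 0.30 − 1) = max(0, -0.40) = 0.00
(Q ⊙ P) ⇒ (Q ⊙ Q) = min(1, 1 − 0.00 + 0.00) = min(1, 1.00) = 1.00
P ⇒ (Q ⊙ P) = min(1, 1 − 0.40 + 0.00) = min(1, 0.60) = 0.60
Q ⇒ P = min(1, 1 − 0.30 + 0.40) = min(1, 1.10) = 1.00
¬(Q ⇒ P) = 1 − 1.00 = 0.00
¬¬(Q ⇒ P) = 1 − 0.00 = 1.00
(P ⇒ (Q ⊙ P)) ⊙ ¬¬(Q ⇒ P) = max(0, 0.60 + 1.00 − 1) = max(0, 0.60) = 0.60
((Q ⊙ P) ⇒ (Q ⊙ Q)) ⊙ ((P ⇒ (Q ⊙ P)) ⊙ ¬¬(Q ⇒ P)) = max(0, 1.00 + 0.60 − 1) = max(0, 0.60) = 0.60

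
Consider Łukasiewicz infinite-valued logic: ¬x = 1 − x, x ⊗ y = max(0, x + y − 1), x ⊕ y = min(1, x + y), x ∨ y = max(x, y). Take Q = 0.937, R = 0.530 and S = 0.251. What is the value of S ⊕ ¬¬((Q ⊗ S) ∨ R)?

0.781

Q ⊗ S = max(0, 0.937 + 0.251 − 1) = max(0, 0.188) = 0.188
(Q ⊗ S) ∨ R = max(0.188, 0.530) = 0.530
¬((Q ⊗ S) ∨ R) = 1 − 0.530 = 0.470
¬¬((Q ⊗ S) ∨ R) = 1 − 0.470 = 0.530
S ⊕ ¬¬((Q ⊗ S) ∨ R) = min(1, 0.251 + 0.530) = min(1, 0.781) = 0.781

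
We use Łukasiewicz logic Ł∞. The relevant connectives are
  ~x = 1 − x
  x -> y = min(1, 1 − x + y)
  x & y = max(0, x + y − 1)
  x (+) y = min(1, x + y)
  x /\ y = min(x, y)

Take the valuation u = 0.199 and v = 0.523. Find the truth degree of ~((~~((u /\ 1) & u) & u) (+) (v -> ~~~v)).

u /\ 1 = min(0.199, 1.000) = 0.199
(u /\ 1) & u = max(0, 0.199 + 0.199 − 1) = max(0, -0.602) = 0.000
~((u /\ 1) & u) = 1 − 0.000 = 1.000
~~((u /\ 1) & u) = 1 − 1.000 = 0.000
~~((u /\ 1) & u) & u = max(0, 0.000 + 0.199 − 1) = max(0, -0.801) = 0.000
~v = 1 − 0.523 = 0.477
~~v = 1 − 0.477 = 0.523
~~~v = 1 − 0.523 = 0.477
v -> ~~~v = min(1, 1 − 0.523 + 0.477) = min(1, 0.954) = 0.954
(~~((u /\ 1) & u) & u) (+) (v -> ~~~v) = min(1, 0.000 + 0.954) = min(1, 0.954) = 0.954
~((~~((u /\ 1) & u) & u) (+) (v -> ~~~v)) = 1 − 0.954 = 0.046

0.046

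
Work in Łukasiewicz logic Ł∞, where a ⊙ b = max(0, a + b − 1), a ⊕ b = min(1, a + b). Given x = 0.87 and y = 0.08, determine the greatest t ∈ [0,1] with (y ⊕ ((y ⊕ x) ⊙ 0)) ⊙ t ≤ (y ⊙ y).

0.92

y ⊕ x = min(1, 0.08 + 0.87) = min(1, 0.95) = 0.95
(y ⊕ x) ⊙ 0 = max(0, 0.95 + 0.00 − 1) = max(0, -0.05) = 0.00
y ⊕ ((y ⊕ x) ⊙ 0) = min(1, 0.08 + 0.00) = min(1, 0.08) = 0.08
So the left factor is y ⊕ ((y ⊕ x) ⊙ 0) = 0.08.
y ⊙ y = max(0, 0.08 + 0.08 − 1) = max(0, -0.84) = 0.00
So the right-hand bound is y ⊙ y = 0.00.
The residuum of the Łukasiewicz t-norm gives the supremum: min(1, 1 − 0.08 + 0.00).
1 − 0.08 + 0.00 = 0.92, so t = min(1, 0.92) = 0.92.
Check: 0.08 ⊙ 0.92 = max(0, 0.00) = 0.00 ≤ 0.00.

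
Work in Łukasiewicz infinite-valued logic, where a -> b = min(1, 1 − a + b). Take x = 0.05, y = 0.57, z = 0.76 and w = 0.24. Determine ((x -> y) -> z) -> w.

x -> y = min(1, 1 − 0.05 + 0.57) = min(1, 1.52) = 1.00
(x -> y) -> z = min(1, 1 − 1.00 + 0.76) = min(1, 0.76) = 0.76
((x -> y) -> z) -> w = min(1, 1 − 0.76 + 0.24) = min(1, 0.48) = 0.48

0.48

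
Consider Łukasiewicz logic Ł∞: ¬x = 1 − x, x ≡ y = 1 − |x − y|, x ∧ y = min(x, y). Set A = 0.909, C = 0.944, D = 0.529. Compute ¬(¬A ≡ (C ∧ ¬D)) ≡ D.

0.851

¬A = 1 − 0.909 = 0.091
¬D = 1 − 0.529 = 0.471
C ∧ ¬D = min(0.944, 0.471) = 0.471
¬A ≡ (C ∧ ¬D) = 1 − |0.091 − 0.471| = 1 − 0.380 = 0.620
¬(¬A ≡ (C ∧ ¬D)) = 1 − 0.620 = 0.380
¬(¬A ≡ (C ∧ ¬D)) ≡ D = 1 − |0.380 − 0.529| = 1 − 0.149 = 0.851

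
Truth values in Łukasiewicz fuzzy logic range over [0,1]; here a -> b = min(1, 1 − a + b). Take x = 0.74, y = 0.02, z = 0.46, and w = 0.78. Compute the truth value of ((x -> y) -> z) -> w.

x -> y = min(1, 1 − 0.74 + 0.02) = min(1, 0.28) = 0.28
(x -> y) -> z = min(1, 1 − 0.28 + 0.46) = min(1, 1.18) = 1.00
((x -> y) -> z) -> w = min(1, 1 − 1.00 + 0.78) = min(1, 0.78) = 0.78

0.78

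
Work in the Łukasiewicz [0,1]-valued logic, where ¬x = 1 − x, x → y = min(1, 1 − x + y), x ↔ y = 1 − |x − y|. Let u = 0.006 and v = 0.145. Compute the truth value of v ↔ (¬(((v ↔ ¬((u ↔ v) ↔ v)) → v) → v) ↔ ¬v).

0.429

u ↔ v = 1 − |0.006 − 0.145| = 1 − 0.139 = 0.861
(u ↔ v) ↔ v = 1 − |0.861 − 0.145| = 1 − 0.716 = 0.284
¬((u ↔ v) ↔ v) = 1 − 0.284 = 0.716
v ↔ ¬((u ↔ v) ↔ v) = 1 − |0.145 − 0.716| = 1 − 0.571 = 0.429
(v ↔ ¬((u ↔ v) ↔ v)) → v = min(1, 1 − 0.429 + 0.145) = min(1, 0.716) = 0.716
((v ↔ ¬((u ↔ v) ↔ v)) → v) → v = min(1, 1 − 0.716 + 0.145) = min(1, 0.429) = 0.429
¬(((v ↔ ¬((u ↔ v) ↔ v)) → v) → v) = 1 − 0.429 = 0.571
¬v = 1 − 0.145 = 0.855
¬(((v ↔ ¬((u ↔ v) ↔ v)) → v) → v) ↔ ¬v = 1 − |0.571 − 0.855| = 1 − 0.284 = 0.716
v ↔ (¬(((v ↔ ¬((u ↔ v) ↔ v)) → v) → v) ↔ ¬v) = 1 − |0.145 − 0.716| = 1 − 0.571 = 0.429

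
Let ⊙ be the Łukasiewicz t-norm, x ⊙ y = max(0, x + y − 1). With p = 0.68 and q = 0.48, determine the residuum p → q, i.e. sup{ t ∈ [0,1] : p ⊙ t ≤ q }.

The residuum of the Łukasiewicz t-norm gives the supremum: min(1, 1 − 0.68 + 0.48).
1 − 0.68 + 0.48 = 0.80, so t = min(1, 0.80) = 0.80.
Check: 0.68 ⊙ 0.80 = max(0, 0.48) = 0.48 ≤ 0.48.

0.80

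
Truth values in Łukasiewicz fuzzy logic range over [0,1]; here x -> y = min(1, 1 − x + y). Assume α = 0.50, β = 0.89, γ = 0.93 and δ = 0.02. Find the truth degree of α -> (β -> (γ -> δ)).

γ -> δ = min(1, 1 − 0.93 + 0.02) = min(1, 0.09) = 0.09
β -> (γ -> δ) = min(1, 1 − 0.89 + 0.09) = min(1, 0.20) = 0.20
α -> (β -> (γ -> δ)) = min(1, 1 − 0.50 + 0.20) = min(1, 0.70) = 0.70

0.70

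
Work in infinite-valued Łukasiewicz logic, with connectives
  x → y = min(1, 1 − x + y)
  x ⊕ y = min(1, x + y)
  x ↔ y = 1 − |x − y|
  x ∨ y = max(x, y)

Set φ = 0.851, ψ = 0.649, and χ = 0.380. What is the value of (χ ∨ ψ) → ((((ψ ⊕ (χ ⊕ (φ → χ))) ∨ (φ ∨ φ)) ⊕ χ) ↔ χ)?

0.731

χ ∨ ψ = max(0.380, 0.649) = 0.649
φ → χ = min(1, 1 − 0.851 + 0.380) = min(1, 0.529) = 0.529
χ ⊕ (φ → χ) = min(1, 0.380 + 0.529) = min(1, 0.909) = 0.909
ψ ⊕ (χ ⊕ (φ → χ)) = min(1, 0.649 + 0.909) = min(1, 1.558) = 1.000
φ ∨ φ = max(0.851, 0.851) = 0.851
(ψ ⊕ (χ ⊕ (φ → χ))) ∨ (φ ∨ φ) = max(1.000, 0.851) = 1.000
((ψ ⊕ (χ ⊕ (φ → χ))) ∨ (φ ∨ φ)) ⊕ χ = min(1, 1.000 + 0.380) = min(1, 1.380) = 1.000
(((ψ ⊕ (χ ⊕ (φ → χ))) ∨ (φ ∨ φ)) ⊕ χ) ↔ χ = 1 − |1.000 − 0.380| = 1 − 0.620 = 0.380
(χ ∨ ψ) → ((((ψ ⊕ (χ ⊕ (φ → χ))) ∨ (φ ∨ φ)) ⊕ χ) ↔ χ) = min(1, 1 − 0.649 + 0.380) = min(1, 0.731) = 0.731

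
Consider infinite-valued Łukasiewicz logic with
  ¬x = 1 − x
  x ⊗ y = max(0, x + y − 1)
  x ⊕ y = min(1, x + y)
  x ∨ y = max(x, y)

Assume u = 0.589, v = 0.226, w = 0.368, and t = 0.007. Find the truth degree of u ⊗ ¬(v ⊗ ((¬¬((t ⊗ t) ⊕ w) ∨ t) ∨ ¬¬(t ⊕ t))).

0.589

t ⊗ t = max(0, 0.007 + 0.007 − 1) = max(0, -0.986) = 0.000
(t ⊗ t) ⊕ w = min(1, 0.000 + 0.368) = min(1, 0.368) = 0.368
¬((t ⊗ t) ⊕ w) = 1 − 0.368 = 0.632
¬¬((t ⊗ t) ⊕ w) = 1 − 0.632 = 0.368
¬¬((t ⊗ t) ⊕ w) ∨ t = max(0.368, 0.007) = 0.368
t ⊕ t = min(1, 0.007 + 0.007) = min(1, 0.014) = 0.014
¬(t ⊕ t) = 1 − 0.014 = 0.986
¬¬(t ⊕ t) = 1 − 0.986 = 0.014
(¬¬((t ⊗ t) ⊕ w) ∨ t) ∨ ¬¬(t ⊕ t) = max(0.368, 0.014) = 0.368
v ⊗ ((¬¬((t ⊗ t) ⊕ w) ∨ t) ∨ ¬¬(t ⊕ t)) = max(0, 0.226 + 0.368 − 1) = max(0, -0.406) = 0.000
¬(v ⊗ ((¬¬((t ⊗ t) ⊕ w) ∨ t) ∨ ¬¬(t ⊕ t))) = 1 − 0.000 = 1.000
u ⊗ ¬(v ⊗ ((¬¬((t ⊗ t) ⊕ w) ∨ t) ∨ ¬¬(t ⊕ t))) = max(0, 0.589 + 1.000 − 1) = max(0, 0.589) = 0.589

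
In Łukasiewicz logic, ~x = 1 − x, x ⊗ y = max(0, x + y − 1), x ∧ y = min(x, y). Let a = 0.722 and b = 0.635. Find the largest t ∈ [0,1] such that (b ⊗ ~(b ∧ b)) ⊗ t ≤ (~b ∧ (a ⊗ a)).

1.000

b ∧ b = min(0.635, 0.635) = 0.635
~(b ∧ b) = 1 − 0.635 = 0.365
b ⊗ ~(b ∧ b) = max(0, 0.635 + 0.365 − 1) = max(0, 0.000) = 0.000
So the left factor is b ⊗ ~(b ∧ b) = 0.000.
~b = 1 − 0.635 = 0.365
a ⊗ a = max(0, 0.722 + 0.722 − 1) = max(0, 0.444) = 0.444
~b ∧ (a ⊗ a) = min(0.365, 0.444) = 0.365
So the right-hand bound is ~b ∧ (a ⊗ a) = 0.365.
The residuum of the Łukasiewicz t-norm gives the supremum: min(1, 1 − 0.000 + 0.365).
1 − 0.000 + 0.365 = 1.365, so t = min(1, 1.365) = 1.000.
Check: 0.000 ⊗ 1.000 = max(0, 0.000) = 0.000 ≤ 0.365.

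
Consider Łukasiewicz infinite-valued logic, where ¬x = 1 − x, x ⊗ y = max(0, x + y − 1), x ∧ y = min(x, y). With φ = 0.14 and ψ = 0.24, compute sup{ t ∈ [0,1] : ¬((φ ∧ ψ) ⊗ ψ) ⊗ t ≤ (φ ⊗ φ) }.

0.00

φ ∧ ψ = min(0.14, 0.24) = 0.14
(φ ∧ ψ) ⊗ ψ = max(0, 0.14 + 0.24 − 1) = max(0, -0.62) = 0.00
¬((φ ∧ ψ) ⊗ ψ) = 1 − 0.00 = 1.00
So the left factor is ¬((φ ∧ ψ) ⊗ ψ) = 1.00.
φ ⊗ φ = max(0, 0.14 + 0.14 − 1) = max(0, -0.72) = 0.00
So the right-hand bound is φ ⊗ φ = 0.00.
The residuum of the Łukasiewicz t-norm gives the supremum: min(1, 1 − 1.00 + 0.00).
1 − 1.00 + 0.00 = 0.00, so t = min(1, 0.00) = 0.00.
Check: 1.00 ⊗ 0.00 = max(0, 0.00) = 0.00 ≤ 0.00.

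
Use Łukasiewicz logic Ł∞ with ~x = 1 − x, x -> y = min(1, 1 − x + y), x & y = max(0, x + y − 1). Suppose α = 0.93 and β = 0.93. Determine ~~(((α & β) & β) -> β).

α & β = max(0, 0.93 + 0.93 − 1) = max(0, 0.86) = 0.86
(α & β) & β = max(0, 0.86 + 0.93 − 1) = max(0, 0.79) = 0.79
((α & β) & β) -> β = min(1, 1 − 0.79 + 0.93) = min(1, 1.14) = 1.00
~(((α & β) & β) -> β) = 1 − 1.00 = 0.00
~~(((α & β) & β) -> β) = 1 − 0.00 = 1.00

1.00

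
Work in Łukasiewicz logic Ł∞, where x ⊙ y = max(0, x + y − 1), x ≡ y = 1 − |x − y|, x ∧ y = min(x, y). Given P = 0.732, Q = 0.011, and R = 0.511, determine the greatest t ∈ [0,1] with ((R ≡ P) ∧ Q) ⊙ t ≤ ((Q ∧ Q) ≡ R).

1.000

R ≡ P = 1 − |0.511 − 0.732| = 1 − 0.221 = 0.779
(R ≡ P) ∧ Q = min(0.779, 0.011) = 0.011
So the left factor is (R ≡ P) ∧ Q = 0.011.
Q ∧ Q = min(0.011, 0.011) = 0.011
(Q ∧ Q) ≡ R = 1 − |0.011 − 0.511| = 1 − 0.500 = 0.500
So the right-hand bound is (Q ∧ Q) ≡ R = 0.500.
The residuum of the Łukasiewicz t-norm gives the supremum: min(1, 1 − 0.011 + 0.500).
1 − 0.011 + 0.500 = 1.489, so t = min(1, 1.489) = 1.000.
Check: 0.011 ⊙ 1.000 = max(0, 0.011) = 0.011 ≤ 0.500.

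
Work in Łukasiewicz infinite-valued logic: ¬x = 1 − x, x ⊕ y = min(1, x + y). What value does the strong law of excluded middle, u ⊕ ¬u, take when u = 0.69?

¬u = 1 − 0.69 = 0.31
u ⊕ ¬u = min(1, 0.69 + 0.31) = min(1, 1.00) = 1.00
(As expected: always 1 in Ł∞ since a ⊕ (1−a) = 1.)

1.00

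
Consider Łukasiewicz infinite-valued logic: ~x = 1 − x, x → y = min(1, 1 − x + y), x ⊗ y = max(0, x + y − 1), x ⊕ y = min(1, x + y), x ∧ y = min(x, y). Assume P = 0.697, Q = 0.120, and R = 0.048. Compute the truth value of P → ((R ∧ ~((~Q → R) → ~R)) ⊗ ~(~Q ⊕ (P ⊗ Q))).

~Q = 1 − 0.120 = 0.880
~Q → R = min(1, 1 − 0.880 + 0.048) = min(1, 0.168) = 0.168
~R = 1 − 0.048 = 0.952
(~Q → R) → ~R = min(1, 1 − 0.168 + 0.952) = min(1, 1.784) = 1.000
~((~Q → R) → ~R) = 1 − 1.000 = 0.000
R ∧ ~((~Q → R) → ~R) = min(0.048, 0.000) = 0.000
P ⊗ Q = max(0, 0.697 + 0.120 − 1) = max(0, -0.183) = 0.000
~Q ⊕ (P ⊗ Q) = min(1, 0.880 + 0.000) = min(1, 0.880) = 0.880
~(~Q ⊕ (P ⊗ Q)) = 1 − 0.880 = 0.120
(R ∧ ~((~Q → R) → ~R)) ⊗ ~(~Q ⊕ (P ⊗ Q)) = max(0, 0.000 + 0.120 − 1) = max(0, -0.880) = 0.000
P → ((R ∧ ~((~Q → R) → ~R)) ⊗ ~(~Q ⊕ (P ⊗ Q))) = min(1, 1 − 0.697 + 0.000) = min(1, 0.303) = 0.303

0.303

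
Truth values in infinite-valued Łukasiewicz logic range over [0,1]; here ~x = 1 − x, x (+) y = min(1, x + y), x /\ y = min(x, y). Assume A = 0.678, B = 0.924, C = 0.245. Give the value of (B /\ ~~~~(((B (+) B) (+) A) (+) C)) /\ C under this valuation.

0.245

B (+) B = min(1, 0.924 + 0.924) = min(1, 1.848) = 1.000
(B (+) B) (+) A = min(1, 1.000 + 0.678) = min(1, 1.678) = 1.000
((B (+) B) (+) A) (+) C = min(1, 1.000 + 0.245) = min(1, 1.245) = 1.000
~(((B (+) B) (+) A) (+) C) = 1 − 1.000 = 0.000
~~(((B (+) B) (+) A) (+) C) = 1 − 0.000 = 1.000
~~~(((B (+) B) (+) A) (+) C) = 1 − 1.000 = 0.000
~~~~(((B (+) B) (+) A) (+) C) = 1 − 0.000 = 1.000
B /\ ~~~~(((B (+) B) (+) A) (+) C) = min(0.924, 1.000) = 0.924
(B /\ ~~~~(((B (+) B) (+) A) (+) C)) /\ C = min(0.924, 0.245) = 0.245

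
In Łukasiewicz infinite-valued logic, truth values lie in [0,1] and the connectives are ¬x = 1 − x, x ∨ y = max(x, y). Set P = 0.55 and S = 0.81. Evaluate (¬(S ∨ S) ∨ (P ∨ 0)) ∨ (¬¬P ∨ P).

S ∨ S = max(0.81, 0.81) = 0.81
¬(S ∨ S) = 1 − 0.81 = 0.19
P ∨ 0 = max(0.55, 0.00) = 0.55
¬(S ∨ S) ∨ (P ∨ 0) = max(0.19, 0.55) = 0.55
¬P = 1 − 0.55 = 0.45
¬¬P = 1 − 0.45 = 0.55
¬¬P ∨ P = max(0.55, 0.55) = 0.55
(¬(S ∨ S) ∨ (P ∨ 0)) ∨ (¬¬P ∨ P) = max(0.55, 0.55) = 0.55

0.55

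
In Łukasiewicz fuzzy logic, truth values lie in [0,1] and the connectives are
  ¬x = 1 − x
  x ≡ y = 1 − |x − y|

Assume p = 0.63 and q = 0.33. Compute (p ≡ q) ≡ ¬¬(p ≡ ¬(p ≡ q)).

0.97

p ≡ q = 1 − |0.63 − 0.33| = 1 − 0.30 = 0.70
¬(p ≡ q) = 1 − 0.70 = 0.30
p ≡ ¬(p ≡ q) = 1 − |0.63 − 0.30| = 1 − 0.33 = 0.67
¬(p ≡ ¬(p ≡ q)) = 1 − 0.67 = 0.33
¬¬(p ≡ ¬(p ≡ q)) = 1 − 0.33 = 0.67
(p ≡ q) ≡ ¬¬(p ≡ ¬(p ≡ q)) = 1 − |0.70 − 0.67| = 1 − 0.03 = 0.97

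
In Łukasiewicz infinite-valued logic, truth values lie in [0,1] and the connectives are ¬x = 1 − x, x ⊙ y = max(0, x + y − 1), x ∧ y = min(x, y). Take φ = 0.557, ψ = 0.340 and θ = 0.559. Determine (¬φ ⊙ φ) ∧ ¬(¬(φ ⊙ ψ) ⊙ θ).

0.000

¬φ = 1 − 0.557 = 0.443
¬φ ⊙ φ = max(0, 0.443 + 0.557 − 1) = max(0, 0.000) = 0.000
φ ⊙ ψ = max(0, 0.557 + 0.340 − 1) = max(0, -0.103) = 0.000
¬(φ ⊙ ψ) = 1 − 0.000 = 1.000
¬(φ ⊙ ψ) ⊙ θ = max(0, 1.000 + 0.559 − 1) = max(0, 0.559) = 0.559
¬(¬(φ ⊙ ψ) ⊙ θ) = 1 − 0.559 = 0.441
(¬φ ⊙ φ) ∧ ¬(¬(φ ⊙ ψ) ⊙ θ) = min(0.000, 0.441) = 0.000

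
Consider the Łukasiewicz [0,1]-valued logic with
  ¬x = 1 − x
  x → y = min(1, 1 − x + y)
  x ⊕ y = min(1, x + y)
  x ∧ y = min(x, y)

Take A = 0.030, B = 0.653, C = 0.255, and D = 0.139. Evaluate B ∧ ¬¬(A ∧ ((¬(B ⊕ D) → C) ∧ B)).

B ⊕ D = min(1, 0.653 + 0.139) = min(1, 0.792) = 0.792
¬(B ⊕ D) = 1 − 0.792 = 0.208
¬(B ⊕ D) → C = min(1, 1 − 0.208 + 0.255) = min(1, 1.047) = 1.000
(¬(B ⊕ D) → C) ∧ B = min(1.000, 0.653) = 0.653
A ∧ ((¬(B ⊕ D) → C) ∧ B) = min(0.030, 0.653) = 0.030
¬(A ∧ ((¬(B ⊕ D) → C) ∧ B)) = 1 − 0.030 = 0.970
¬¬(A ∧ ((¬(B ⊕ D) → C) ∧ B)) = 1 − 0.970 = 0.030
B ∧ ¬¬(A ∧ ((¬(B ⊕ D) → C) ∧ B)) = min(0.653, 0.030) = 0.030

0.030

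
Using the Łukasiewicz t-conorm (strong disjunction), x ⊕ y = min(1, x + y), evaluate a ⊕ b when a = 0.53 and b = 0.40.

0.93

a ⊕ b = min(1, 0.53 + 0.40) = min(1, 0.93) = 0.93
For comparison, the Gödel t-conorm max(x, y) would give 0.53.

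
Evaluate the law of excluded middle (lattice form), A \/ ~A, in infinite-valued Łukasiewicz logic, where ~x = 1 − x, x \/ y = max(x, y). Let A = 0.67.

0.67

~A = 1 − 0.67 = 0.33
A \/ ~A = max(0.67, 0.33) = 0.67
(The value 0.67 < 1 shows this instance is not satisfied; not a Ł∞-tautology — its value is max(a, 1−a).)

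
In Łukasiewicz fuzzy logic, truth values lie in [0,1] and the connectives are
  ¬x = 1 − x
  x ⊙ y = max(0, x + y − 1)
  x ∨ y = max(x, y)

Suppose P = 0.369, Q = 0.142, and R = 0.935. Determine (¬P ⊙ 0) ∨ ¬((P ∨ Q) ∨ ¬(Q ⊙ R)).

0.077

¬P = 1 − 0.369 = 0.631
¬P ⊙ 0 = max(0, 0.631 + 0.000 − 1) = max(0, -0.369) = 0.000
P ∨ Q = max(0.369, 0.142) = 0.369
Q ⊙ R = max(0, 0.142 + 0.935 − 1) = max(0, 0.077) = 0.077
¬(Q ⊙ R) = 1 − 0.077 = 0.923
(P ∨ Q) ∨ ¬(Q ⊙ R) = max(0.369, 0.923) = 0.923
¬((P ∨ Q) ∨ ¬(Q ⊙ R)) = 1 − 0.923 = 0.077
(¬P ⊙ 0) ∨ ¬((P ∨ Q) ∨ ¬(Q ⊙ R)) = max(0.000, 0.077) = 0.077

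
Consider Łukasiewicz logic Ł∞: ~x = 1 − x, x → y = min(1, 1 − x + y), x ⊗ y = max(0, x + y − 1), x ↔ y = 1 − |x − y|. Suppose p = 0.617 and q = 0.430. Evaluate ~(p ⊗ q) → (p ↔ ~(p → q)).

0.617

p ⊗ q = max(0, 0.617 + 0.430 − 1) = max(0, 0.047) = 0.047
~(p ⊗ q) = 1 − 0.047 = 0.953
p → q = min(1, 1 − 0.617 + 0.430) = min(1, 0.813) = 0.813
~(p → q) = 1 − 0.813 = 0.187
p ↔ ~(p → q) = 1 − |0.617 − 0.187| = 1 − 0.430 = 0.570
~(p ⊗ q) → (p ↔ ~(p → q)) = min(1, 1 − 0.953 + 0.570) = min(1, 0.617) = 0.617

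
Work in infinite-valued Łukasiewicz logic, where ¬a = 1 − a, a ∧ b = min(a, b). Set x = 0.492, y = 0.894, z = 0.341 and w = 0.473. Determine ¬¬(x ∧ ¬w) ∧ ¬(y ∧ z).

0.492

¬w = 1 − 0.473 = 0.527
x ∧ ¬w = min(0.492, 0.527) = 0.492
¬(x ∧ ¬w) = 1 − 0.492 = 0.508
¬¬(x ∧ ¬w) = 1 − 0.508 = 0.492
y ∧ z = min(0.894, 0.341) = 0.341
¬(y ∧ z) = 1 − 0.341 = 0.659
¬¬(x ∧ ¬w) ∧ ¬(y ∧ z) = min(0.492, 0.659) = 0.492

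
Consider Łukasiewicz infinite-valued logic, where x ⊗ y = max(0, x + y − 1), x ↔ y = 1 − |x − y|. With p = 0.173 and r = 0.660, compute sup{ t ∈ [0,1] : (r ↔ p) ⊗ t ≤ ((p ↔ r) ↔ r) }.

1.000

r ↔ p = 1 − |0.660 − 0.173| = 1 − 0.487 = 0.513
So the left factor is r ↔ p = 0.513.
p ↔ r = 1 − |0.173 − 0.660| = 1 − 0.487 = 0.513
(p ↔ r) ↔ r = 1 − |0.513 − 0.660| = 1 − 0.147 = 0.853
So the right-hand bound is (p ↔ r) ↔ r = 0.853.
The residuum of the Łukasiewicz t-norm gives the supremum: min(1, 1 − 0.513 + 0.853).
1 − 0.513 + 0.853 = 1.340, so t = min(1, 1.340) = 1.000.
Check: 0.513 ⊗ 1.000 = max(0, 0.513) = 0.513 ≤ 0.853.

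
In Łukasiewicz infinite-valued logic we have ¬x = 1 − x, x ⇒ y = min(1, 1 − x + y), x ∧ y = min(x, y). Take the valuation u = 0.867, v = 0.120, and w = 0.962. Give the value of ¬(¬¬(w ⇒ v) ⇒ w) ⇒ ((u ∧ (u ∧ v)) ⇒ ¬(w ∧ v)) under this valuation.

w ⇒ v = min(1, 1 − 0.962 + 0.120) = min(1, 0.158) = 0.158
¬(w ⇒ v) = 1 − 0.158 = 0.842
¬¬(w ⇒ v) = 1 − 0.842 = 0.158
¬¬(w ⇒ v) ⇒ w = min(1, 1 − 0.158 + 0.962) = min(1, 1.804) = 1.000
¬(¬¬(w ⇒ v) ⇒ w) = 1 − 1.000 = 0.000
u ∧ v = min(0.867, 0.120) = 0.120
u ∧ (u ∧ v) = min(0.867, 0.120) = 0.120
w ∧ v = min(0.962, 0.120) = 0.120
¬(w ∧ v) = 1 − 0.120 = 0.880
(u ∧ (u ∧ v)) ⇒ ¬(w ∧ v) = min(1, 1 − 0.120 + 0.880) = min(1, 1.760) = 1.000
¬(¬¬(w ⇒ v) ⇒ w) ⇒ ((u ∧ (u ∧ v)) ⇒ ¬(w ∧ v)) = min(1, 1 − 0.000 + 1.000) = min(1, 2.000) = 1.000

1.000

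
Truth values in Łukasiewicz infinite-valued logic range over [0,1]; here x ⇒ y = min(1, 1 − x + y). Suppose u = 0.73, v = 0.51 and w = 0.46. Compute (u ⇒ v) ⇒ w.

u ⇒ v = min(1, 1 − 0.73 + 0.51) = min(1, 0.78) = 0.78
(u ⇒ v) ⇒ w = min(1, 1 − 0.78 + 0.46) = min(1, 0.68) = 0.68

0.68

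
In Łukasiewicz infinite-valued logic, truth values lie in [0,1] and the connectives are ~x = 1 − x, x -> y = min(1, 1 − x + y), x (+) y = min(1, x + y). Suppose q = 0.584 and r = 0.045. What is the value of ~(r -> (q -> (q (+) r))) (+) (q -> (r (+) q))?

1.000

q (+) r = min(1, 0.584 + 0.045) = min(1, 0.629) = 0.629
q -> (q (+) r) = min(1, 1 − 0.584 + 0.629) = min(1, 1.045) = 1.000
r -> (q -> (q (+) r)) = min(1, 1 − 0.045 + 1.000) = min(1, 1.955) = 1.000
~(r -> (q -> (q (+) r))) = 1 − 1.000 = 0.000
r (+) q = min(1, 0.045 + 0.584) = min(1, 0.629) = 0.629
q -> (r (+) q) = min(1, 1 − 0.584 + 0.629) = min(1, 1.045) = 1.000
~(r -> (q -> (q (+) r))) (+) (q -> (r (+) q)) = min(1, 0.000 + 1.000) = min(1, 1.000) = 1.000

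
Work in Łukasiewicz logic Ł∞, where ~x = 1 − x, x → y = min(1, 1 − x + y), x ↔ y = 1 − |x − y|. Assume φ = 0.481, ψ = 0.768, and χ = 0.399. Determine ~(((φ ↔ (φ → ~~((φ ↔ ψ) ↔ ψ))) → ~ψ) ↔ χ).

0.352

φ ↔ ψ = 1 − |0.481 − 0.768| = 1 − 0.287 = 0.713
(φ ↔ ψ) ↔ ψ = 1 − |0.713 − 0.768| = 1 − 0.055 = 0.945
~((φ ↔ ψ) ↔ ψ) = 1 − 0.945 = 0.055
~~((φ ↔ ψ) ↔ ψ) = 1 − 0.055 = 0.945
φ → ~~((φ ↔ ψ) ↔ ψ) = min(1, 1 − 0.481 + 0.945) = min(1, 1.464) = 1.000
φ ↔ (φ → ~~((φ ↔ ψ) ↔ ψ)) = 1 − |0.481 − 1.000| = 1 − 0.519 = 0.481
~ψ = 1 − 0.768 = 0.232
(φ ↔ (φ → ~~((φ ↔ ψ) ↔ ψ))) → ~ψ = min(1, 1 − 0.481 + 0.232) = min(1, 0.751) = 0.751
((φ ↔ (φ → ~~((φ ↔ ψ) ↔ ψ))) → ~ψ) ↔ χ = 1 − |0.751 − 0.399| = 1 − 0.352 = 0.648
~(((φ ↔ (φ → ~~((φ ↔ ψ) ↔ ψ))) → ~ψ) ↔ χ) = 1 − 0.648 = 0.352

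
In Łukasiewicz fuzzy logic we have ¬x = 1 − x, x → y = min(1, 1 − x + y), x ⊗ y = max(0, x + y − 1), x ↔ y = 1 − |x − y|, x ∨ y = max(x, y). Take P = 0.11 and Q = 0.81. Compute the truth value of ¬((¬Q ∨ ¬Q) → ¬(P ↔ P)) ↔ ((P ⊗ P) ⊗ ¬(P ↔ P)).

0.81

¬Q = 1 − 0.81 = 0.19
¬Q ∨ ¬Q = max(0.19, 0.19) = 0.19
P ↔ P = 1 − |0.11 − 0.11| = 1 − 0.00 = 1.00
¬(P ↔ P) = 1 − 1.00 = 0.00
(¬Q ∨ ¬Q) → ¬(P ↔ P) = min(1, 1 − 0.19 + 0.00) = min(1, 0.81) = 0.81
¬((¬Q ∨ ¬Q) → ¬(P ↔ P)) = 1 − 0.81 = 0.19
P ⊗ P = max(0, 0.11 + 0.11 − 1) = max(0, -0.78) = 0.00
(P ⊗ P) ⊗ ¬(P ↔ P) = max(0, 0.00 + 0.00 − 1) = max(0, -1.00) = 0.00
¬((¬Q ∨ ¬Q) → ¬(P ↔ P)) ↔ ((P ⊗ P) ⊗ ¬(P ↔ P)) = 1 − |0.19 − 0.00| = 1 − 0.19 = 0.81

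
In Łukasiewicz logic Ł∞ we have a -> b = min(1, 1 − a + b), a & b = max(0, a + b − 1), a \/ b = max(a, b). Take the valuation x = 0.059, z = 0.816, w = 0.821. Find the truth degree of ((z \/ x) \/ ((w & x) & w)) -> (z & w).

z \/ x = max(0.816, 0.059) = 0.816
w & x = max(0, 0.821 + 0.059 − 1) = max(0, -0.120) = 0.000
(w & x) & w = max(0, 0.000 + 0.821 − 1) = max(0, -0.179) = 0.000
(z \/ x) \/ ((w & x) & w) = max(0.816, 0.000) = 0.816
z & w = max(0, 0.816 + 0.821 − 1) = max(0, 0.637) = 0.637
((z \/ x) \/ ((w & x) & w)) -> (z & w) = min(1, 1 − 0.816 + 0.637) = min(1, 0.821) = 0.821

0.821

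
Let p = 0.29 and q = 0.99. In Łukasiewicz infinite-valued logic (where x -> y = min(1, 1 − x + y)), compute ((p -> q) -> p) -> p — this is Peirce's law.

p -> q = min(1, 1 − 0.29 + 0.99) = min(1, 1.70) = 1.00
(p -> q) -> p = min(1, 1 − 1.00 + 0.29) = min(1, 0.29) = 0.29
((p -> q) -> p) -> p = min(1, 1 − 0.29 + 0.29) = min(1, 1.00) = 1.00

1.00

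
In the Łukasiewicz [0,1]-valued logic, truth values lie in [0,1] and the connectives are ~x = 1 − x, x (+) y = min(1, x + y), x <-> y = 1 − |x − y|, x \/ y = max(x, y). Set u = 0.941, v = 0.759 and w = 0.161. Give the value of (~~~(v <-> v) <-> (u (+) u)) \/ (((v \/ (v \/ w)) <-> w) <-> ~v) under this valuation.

v <-> v = 1 − |0.759 − 0.759| = 1 − 0.000 = 1.000
~(v <-> v) = 1 − 1.000 = 0.000
~~(v <-> v) = 1 − 0.000 = 1.000
~~~(v <-> v) = 1 − 1.000 = 0.000
u (+) u = min(1, 0.941 + 0.941) = min(1, 1.882) = 1.000
~~~(v <-> v) <-> (u (+) u) = 1 − |0.000 − 1.000| = 1 − 1.000 = 0.000
v \/ w = max(0.759, 0.161) = 0.759
v \/ (v \/ w) = max(0.759, 0.759) = 0.759
(v \/ (v \/ w)) <-> w = 1 − |0.759 − 0.161| = 1 − 0.598 = 0.402
~v = 1 − 0.759 = 0.241
((v \/ (v \/ w)) <-> w) <-> ~v = 1 − |0.402 − 0.241| = 1 − 0.161 = 0.839
(~~~(v <-> v) <-> (u (+) u)) \/ (((v \/ (v \/ w)) <-> w) <-> ~v) = max(0.000, 0.839) = 0.839

0.839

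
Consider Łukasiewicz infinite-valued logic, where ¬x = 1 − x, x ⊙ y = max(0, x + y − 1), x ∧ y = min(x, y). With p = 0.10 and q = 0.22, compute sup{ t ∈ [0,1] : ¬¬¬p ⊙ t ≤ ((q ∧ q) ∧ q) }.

¬p = 1 − 0.10 = 0.90
¬¬p = 1 − 0.90 = 0.10
¬¬¬p = 1 − 0.10 = 0.90
So the left factor is ¬¬¬p = 0.90.
q ∧ q = min(0.22, 0.22) = 0.22
(q ∧ q) ∧ q = min(0.22, 0.22) = 0.22
So the right-hand bound is (q ∧ q) ∧ q = 0.22.
The residuum of the Łukasiewicz t-norm gives the supremum: min(1, 1 − 0.90 + 0.22).
1 − 0.90 + 0.22 = 0.32, so t = min(1, 0.32) = 0.32.
Check: 0.90 ⊙ 0.32 = max(0, 0.22) = 0.22 ≤ 0.22.

0.32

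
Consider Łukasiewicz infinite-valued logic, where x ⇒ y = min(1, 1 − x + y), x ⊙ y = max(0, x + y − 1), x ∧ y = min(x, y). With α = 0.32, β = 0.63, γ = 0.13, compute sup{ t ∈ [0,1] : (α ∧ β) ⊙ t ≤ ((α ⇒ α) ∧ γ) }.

0.81

α ∧ β = min(0.32, 0.63) = 0.32
So the left factor is α ∧ β = 0.32.
α ⇒ α = min(1, 1 − 0.32 + 0.32) = min(1, 1.00) = 1.00
(α ⇒ α) ∧ γ = min(1.00, 0.13) = 0.13
So the right-hand bound is (α ⇒ α) ∧ γ = 0.13.
The residuum of the Łukasiewicz t-norm gives the supremum: min(1, 1 − 0.32 + 0.13).
1 − 0.32 + 0.13 = 0.81, so t = min(1, 0.81) = 0.81.
Check: 0.32 ⊙ 0.81 = max(0, 0.13) = 0.13 ≤ 0.13.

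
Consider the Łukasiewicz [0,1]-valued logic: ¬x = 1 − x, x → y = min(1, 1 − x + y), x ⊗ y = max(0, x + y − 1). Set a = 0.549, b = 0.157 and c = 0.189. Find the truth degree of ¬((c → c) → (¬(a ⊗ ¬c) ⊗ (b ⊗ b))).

c → c = min(1, 1 − 0.189 + 0.189) = min(1, 1.000) = 1.000
¬c = 1 − 0.189 = 0.811
a ⊗ ¬c = max(0, 0.549 + 0.811 − 1) = max(0, 0.360) = 0.360
¬(a ⊗ ¬c) = 1 − 0.360 = 0.640
b ⊗ b = max(0, 0.157 + 0.157 − 1) = max(0, -0.686) = 0.000
¬(a ⊗ ¬c) ⊗ (b ⊗ b) = max(0, 0.640 + 0.000 − 1) = max(0, -0.360) = 0.000
(c → c) → (¬(a ⊗ ¬c) ⊗ (b ⊗ b)) = min(1, 1 − 1.000 + 0.000) = min(1, 0.000) = 0.000
¬((c → c) → (¬(a ⊗ ¬c) ⊗ (b ⊗ b))) = 1 − 0.000 = 1.000

1.000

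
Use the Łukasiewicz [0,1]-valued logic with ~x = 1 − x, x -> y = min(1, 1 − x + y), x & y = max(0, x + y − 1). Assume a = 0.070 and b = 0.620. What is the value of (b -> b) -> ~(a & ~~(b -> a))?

b -> b = min(1, 1 − 0.620 + 0.620) = min(1, 1.000) = 1.000
b -> a = min(1, 1 − 0.620 + 0.070) = min(1, 0.450) = 0.450
~(b -> a) = 1 − 0.450 = 0.550
~~(b -> a) = 1 − 0.550 = 0.450
a & ~~(b -> a) = max(0, 0.070 + 0.450 − 1) = max(0, -0.480) = 0.000
~(a & ~~(b -> a)) = 1 − 0.000 = 1.000
(b -> b) -> ~(a & ~~(b -> a)) = min(1, 1 − 1.000 + 1.000) = min(1, 1.000) = 1.000

1.000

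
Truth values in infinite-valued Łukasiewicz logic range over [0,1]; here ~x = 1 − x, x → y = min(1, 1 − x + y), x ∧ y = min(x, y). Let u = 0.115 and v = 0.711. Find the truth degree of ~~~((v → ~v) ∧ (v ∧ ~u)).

~v = 1 − 0.711 = 0.289
v → ~v = min(1, 1 − 0.711 + 0.289) = min(1, 0.578) = 0.578
~u = 1 − 0.115 = 0.885
v ∧ ~u = min(0.711, 0.885) = 0.711
(v → ~v) ∧ (v ∧ ~u) = min(0.578, 0.711) = 0.578
~((v → ~v) ∧ (v ∧ ~u)) = 1 − 0.578 = 0.422
~~((v → ~v) ∧ (v ∧ ~u)) = 1 − 0.422 = 0.578
~~~((v → ~v) ∧ (v ∧ ~u)) = 1 − 0.578 = 0.422

0.422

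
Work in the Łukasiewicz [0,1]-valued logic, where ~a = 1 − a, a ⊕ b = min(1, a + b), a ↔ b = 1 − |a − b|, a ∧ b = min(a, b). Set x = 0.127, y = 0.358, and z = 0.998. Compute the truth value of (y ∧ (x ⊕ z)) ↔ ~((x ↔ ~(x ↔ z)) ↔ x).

x ⊕ z = min(1, 0.127 + 0.998) = min(1, 1.125) = 1.000
y ∧ (x ⊕ z) = min(0.358, 1.000) = 0.358
x ↔ z = 1 − |0.127 − 0.998| = 1 − 0.871 = 0.129
~(x ↔ z) = 1 − 0.129 = 0.871
x ↔ ~(x ↔ z) = 1 − |0.127 − 0.871| = 1 − 0.744 = 0.256
(x ↔ ~(x ↔ z)) ↔ x = 1 − |0.256 − 0.127| = 1 − 0.129 = 0.871
~((x ↔ ~(x ↔ z)) ↔ x) = 1 − 0.871 = 0.129
(y ∧ (x ⊕ z)) ↔ ~((x ↔ ~(x ↔ z)) ↔ x) = 1 − |0.358 − 0.129| = 1 − 0.229 = 0.771

0.771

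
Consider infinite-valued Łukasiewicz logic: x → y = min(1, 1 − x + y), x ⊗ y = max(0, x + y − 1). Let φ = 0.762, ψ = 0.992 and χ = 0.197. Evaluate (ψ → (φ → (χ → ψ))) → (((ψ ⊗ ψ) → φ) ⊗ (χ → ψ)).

χ → ψ = min(1, 1 − 0.197 + 0.992) = min(1, 1.795) = 1.000
φ → (χ → ψ) = min(1, 1 − 0.762 + 1.000) = min(1, 1.238) = 1.000
ψ → (φ → (χ → ψ)) = min(1, 1 − 0.992 + 1.000) = min(1, 1.008) = 1.000
ψ ⊗ ψ = max(0, 0.992 + 0.992 − 1) = max(0, 0.984) = 0.984
(ψ ⊗ ψ) → φ = min(1, 1 − 0.984 + 0.762) = min(1, 0.778) = 0.778
((ψ ⊗ ψ) → φ) ⊗ (χ → ψ) = max(0, 0.778 + 1.000 − 1) = max(0, 0.778) = 0.778
(ψ → (φ → (χ → ψ))) → (((ψ ⊗ ψ) → φ) ⊗ (χ → ψ)) = min(1, 1 − 1.000 + 0.778) = min(1, 0.778) = 0.778

0.778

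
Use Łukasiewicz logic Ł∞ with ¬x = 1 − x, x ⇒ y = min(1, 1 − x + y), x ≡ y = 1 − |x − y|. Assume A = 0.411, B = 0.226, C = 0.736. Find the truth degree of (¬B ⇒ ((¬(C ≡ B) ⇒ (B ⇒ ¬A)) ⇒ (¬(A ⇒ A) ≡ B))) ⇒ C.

¬B = 1 − 0.226 = 0.774
C ≡ B = 1 − |0.736 − 0.226| = 1 − 0.510 = 0.490
¬(C ≡ B) = 1 − 0.490 = 0.510
¬A = 1 − 0.411 = 0.589
B ⇒ ¬A = min(1, 1 − 0.226 + 0.589) = min(1, 1.363) = 1.000
¬(C ≡ B) ⇒ (B ⇒ ¬A) = min(1, 1 − 0.510 + 1.000) = min(1, 1.490) = 1.000
A ⇒ A = min(1, 1 − 0.411 + 0.411) = min(1, 1.000) = 1.000
¬(A ⇒ A) = 1 − 1.000 = 0.000
¬(A ⇒ A) ≡ B = 1 − |0.000 − 0.226| = 1 − 0.226 = 0.774
(¬(C ≡ B) ⇒ (B ⇒ ¬A)) ⇒ (¬(A ⇒ A) ≡ B) = min(1, 1 − 1.000 + 0.774) = min(1, 0.774) = 0.774
¬B ⇒ ((¬(C ≡ B) ⇒ (B ⇒ ¬A)) ⇒ (¬(A ⇒ A) ≡ B)) = min(1, 1 − 0.774 + 0.774) = min(1, 1.000) = 1.000
(¬B ⇒ ((¬(C ≡ B) ⇒ (B ⇒ ¬A)) ⇒ (¬(A ⇒ A) ≡ B))) ⇒ C = min(1, 1 − 1.000 + 0.736) = min(1, 0.736) = 0.736

0.736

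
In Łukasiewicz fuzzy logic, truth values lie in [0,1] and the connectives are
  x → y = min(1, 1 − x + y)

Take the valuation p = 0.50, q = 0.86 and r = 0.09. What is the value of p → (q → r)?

0.73

q → r = min(1, 1 − 0.86 + 0.09) = min(1, 0.23) = 0.23
p → (q → r) = min(1, 1 − 0.50 + 0.23) = min(1, 0.73) = 0.73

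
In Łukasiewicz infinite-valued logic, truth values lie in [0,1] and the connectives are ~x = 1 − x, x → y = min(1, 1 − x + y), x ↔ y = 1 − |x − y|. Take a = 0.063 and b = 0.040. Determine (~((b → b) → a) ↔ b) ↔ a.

0.960

b → b = min(1, 1 − 0.040 + 0.040) = min(1, 1.000) = 1.000
(b → b) → a = min(1, 1 − 1.000 + 0.063) = min(1, 0.063) = 0.063
~((b → b) → a) = 1 − 0.063 = 0.937
~((b → b) → a) ↔ b = 1 − |0.937 − 0.040| = 1 − 0.897 = 0.103
(~((b → b) → a) ↔ b) ↔ a = 1 − |0.103 − 0.063| = 1 − 0.040 = 0.960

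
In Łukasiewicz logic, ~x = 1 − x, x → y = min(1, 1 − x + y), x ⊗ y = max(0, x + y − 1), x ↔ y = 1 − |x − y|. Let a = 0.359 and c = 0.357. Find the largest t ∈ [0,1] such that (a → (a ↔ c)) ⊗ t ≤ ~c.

a ↔ c = 1 − |0.359 − 0.357| = 1 − 0.002 = 0.998
a → (a ↔ c) = min(1, 1 − 0.359 + 0.998) = min(1, 1.639) = 1.000
So the left factor is a → (a ↔ c) = 1.000.
~c = 1 − 0.357 = 0.643
So the right-hand bound is ~c = 0.643.
The residuum of the Łukasiewicz t-norm gives the supremum: min(1, 1 − 1.000 + 0.643).
1 − 1.000 + 0.643 = 0.643, so t = min(1, 0.643) = 0.643.
Check: 1.000 ⊗ 0.643 = max(0, 0.643) = 0.643 ≤ 0.643.

0.643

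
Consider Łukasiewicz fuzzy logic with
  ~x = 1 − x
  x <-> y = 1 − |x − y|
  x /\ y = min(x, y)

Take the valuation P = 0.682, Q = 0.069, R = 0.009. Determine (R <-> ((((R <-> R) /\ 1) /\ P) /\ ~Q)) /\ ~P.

R <-> R = 1 − |0.009 − 0.009| = 1 − 0.000 = 1.000
(R <-> R) /\ 1 = min(1.000, 1.000) = 1.000
((R <-> R) /\ 1) /\ P = min(1.000, 0.682) = 0.682
~Q = 1 − 0.069 = 0.931
(((R <-> R) /\ 1) /\ P) /\ ~Q = min(0.682, 0.931) = 0.682
R <-> ((((R <-> R) /\ 1) /\ P) /\ ~Q) = 1 − |0.009 − 0.682| = 1 − 0.673 = 0.327
~P = 1 − 0.682 = 0.318
(R <-> ((((R <-> R) /\ 1) /\ P) /\ ~Q)) /\ ~P = min(0.327, 0.318) = 0.318

0.318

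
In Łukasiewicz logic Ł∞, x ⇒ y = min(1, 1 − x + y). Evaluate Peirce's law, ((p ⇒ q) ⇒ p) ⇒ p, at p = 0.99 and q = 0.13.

0.99

p ⇒ q = min(1, 1 − 0.99 + 0.13) = min(1, 0.14) = 0.14
(p ⇒ q) ⇒ p = min(1, 1 − 0.14 + 0.99) = min(1, 1.85) = 1.00
((p ⇒ q) ⇒ p) ⇒ p = min(1, 1 − 1.00 + 0.99) = min(1, 0.99) = 0.99
(The value 0.99 < 1 shows this instance is not satisfied; not a Ł∞-tautology in general.)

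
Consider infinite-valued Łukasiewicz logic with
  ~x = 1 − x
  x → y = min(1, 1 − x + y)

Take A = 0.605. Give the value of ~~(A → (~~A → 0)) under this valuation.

~A = 1 − 0.605 = 0.395
~~A = 1 − 0.395 = 0.605
~~A → 0 = min(1, 1 − 0.605 + 0.000) = min(1, 0.395) = 0.395
A → (~~A → 0) = min(1, 1 − 0.605 + 0.395) = min(1, 0.790) = 0.790
~(A → (~~A → 0)) = 1 − 0.790 = 0.210
~~(A → (~~A → 0)) = 1 − 0.210 = 0.790

0.790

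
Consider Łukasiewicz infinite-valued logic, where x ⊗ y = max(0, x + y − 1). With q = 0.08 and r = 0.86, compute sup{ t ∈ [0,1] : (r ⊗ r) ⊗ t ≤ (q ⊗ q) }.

r ⊗ r = max(0, 0.86 + 0.86 − 1) = max(0, 0.72) = 0.72
So the left factor is r ⊗ r = 0.72.
q ⊗ q = max(0, 0.08 + 0.08 − 1) = max(0, -0.84) = 0.00
So the right-hand bound is q ⊗ q = 0.00.
The residuum of the Łukasiewicz t-norm gives the supremum: min(1, 1 − 0.72 + 0.00).
1 − 0.72 + 0.00 = 0.28, so t = min(1, 0.28) = 0.28.
Check: 0.72 ⊗ 0.28 = max(0, 0.00) = 0.00 ≤ 0.00.

0.28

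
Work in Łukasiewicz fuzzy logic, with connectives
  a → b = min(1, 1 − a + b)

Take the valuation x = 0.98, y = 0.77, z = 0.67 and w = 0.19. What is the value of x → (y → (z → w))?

z → w = min(1, 1 − 0.67 + 0.19) = min(1, 0.52) = 0.52
y → (z → w) = min(1, 1 − 0.77 + 0.52) = min(1, 0.75) = 0.75
x → (y → (z → w)) = min(1, 1 − 0.98 + 0.75) = min(1, 0.77) = 0.77

0.77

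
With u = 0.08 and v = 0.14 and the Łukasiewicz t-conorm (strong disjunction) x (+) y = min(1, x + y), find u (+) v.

u (+) v = min(1, 0.08 + 0.14) = min(1, 0.22) = 0.22
For comparison, the Gödel t-conorm max(x, y) would give 0.14.

0.22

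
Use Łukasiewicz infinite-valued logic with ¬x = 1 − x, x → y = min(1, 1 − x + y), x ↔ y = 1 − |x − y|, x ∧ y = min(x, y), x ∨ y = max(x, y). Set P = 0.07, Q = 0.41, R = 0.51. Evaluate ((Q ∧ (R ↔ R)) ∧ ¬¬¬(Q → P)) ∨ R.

R ↔ R = 1 − |0.51 − 0.51| = 1 − 0.00 = 1.00
Q ∧ (R ↔ R) = min(0.41, 1.00) = 0.41
Q → P = min(1, 1 − 0.41 + 0.07) = min(1, 0.66) = 0.66
¬(Q → P) = 1 − 0.66 = 0.34
¬¬(Q → P) = 1 − 0.34 = 0.66
¬¬¬(Q → P) = 1 − 0.66 = 0.34
(Q ∧ (R ↔ R)) ∧ ¬¬¬(Q → P) = min(0.41, 0.34) = 0.34
((Q ∧ (R ↔ R)) ∧ ¬¬¬(Q → P)) ∨ R = max(0.34, 0.51) = 0.51

0.51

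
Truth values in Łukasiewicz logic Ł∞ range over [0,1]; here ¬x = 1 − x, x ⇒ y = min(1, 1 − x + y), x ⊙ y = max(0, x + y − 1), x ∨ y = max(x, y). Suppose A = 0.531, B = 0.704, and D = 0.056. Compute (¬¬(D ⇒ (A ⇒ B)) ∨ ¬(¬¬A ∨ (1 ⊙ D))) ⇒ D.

0.056

A ⇒ B = min(1, 1 − 0.531 + 0.704) = min(1, 1.173) = 1.000
D ⇒ (A ⇒ B) = min(1, 1 − 0.056 + 1.000) = min(1, 1.944) = 1.000
¬(D ⇒ (A ⇒ B)) = 1 − 1.000 = 0.000
¬¬(D ⇒ (A ⇒ B)) = 1 − 0.000 = 1.000
¬A = 1 − 0.531 = 0.469
¬¬A = 1 − 0.469 = 0.531
1 ⊙ D = max(0, 1.000 + 0.056 − 1) = max(0, 0.056) = 0.056
¬¬A ∨ (1 ⊙ D) = max(0.531, 0.056) = 0.531
¬(¬¬A ∨ (1 ⊙ D)) = 1 − 0.531 = 0.469
¬¬(D ⇒ (A ⇒ B)) ∨ ¬(¬¬A ∨ (1 ⊙ D)) = max(1.000, 0.469) = 1.000
(¬¬(D ⇒ (A ⇒ B)) ∨ ¬(¬¬A ∨ (1 ⊙ D))) ⇒ D = min(1, 1 − 1.000 + 0.056) = min(1, 0.056) = 0.056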